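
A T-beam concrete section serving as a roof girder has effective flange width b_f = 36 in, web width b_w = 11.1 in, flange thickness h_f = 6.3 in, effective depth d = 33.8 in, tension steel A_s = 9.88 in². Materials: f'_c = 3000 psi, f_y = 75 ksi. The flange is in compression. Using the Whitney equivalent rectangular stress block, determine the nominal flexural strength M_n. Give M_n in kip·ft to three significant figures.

Tension: T = A_s f_y = 9.88 × 75 = 741 kips.
Try a within the flange: a = T/(0.85 f'_c b_f) = 741/(0.85 × 3 × 36) = 8.072 in.
a = 8.072 > h_f = 6.3 in: the block extends into the web. Split into flange-overhang and web parts.
C_f = 0.85 f'_c (b_f − b_w) h_f = 0.85 × 3 × (36 − 11.1) × 6.3 = 400.0 kips.
Remaining web compression depth: a_w = (T − C_f)/(0.85 f'_c b_w) = (741 − 400.0)/(0.85 × 3 × 11.1) = 12.047 in.
M_n = C_f(d − h_f/2) + (T − C_f)(d − a_w/2) = 400.0 × (33.8 − 3.15) + 341 × (33.8 − 6.0235) = 12260.0 + 9471.8 = 21731.8 kip·in.
M_n = 21731.8/12 = 1810.98 kip·ft.

M_n ≈ 1810 kip·ft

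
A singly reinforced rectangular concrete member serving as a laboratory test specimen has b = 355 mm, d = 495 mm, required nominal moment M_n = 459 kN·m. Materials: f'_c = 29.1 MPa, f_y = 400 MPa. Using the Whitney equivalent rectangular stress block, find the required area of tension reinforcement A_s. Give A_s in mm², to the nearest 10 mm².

With M_n = 0.85 f'_c a b (d − a/2), solve the quadratic for a:
a = d − √(d² − 2M_n/(0.85 f'_c b)) = 495 − √(495² − 2 × 459×10⁶/(0.85 × 29.1 × 355)) = 120.19 mm.
A_s = 0.85 f'_c a b / f_y = 0.85 × 29.1 × 120.19 × 355 / 400 = 2638.4 mm².

A_s ≈ 2640 mm²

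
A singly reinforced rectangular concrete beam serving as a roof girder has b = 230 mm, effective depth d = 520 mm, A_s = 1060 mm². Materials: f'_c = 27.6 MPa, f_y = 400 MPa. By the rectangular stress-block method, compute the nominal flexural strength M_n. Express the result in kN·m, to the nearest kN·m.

M_n ≈ 204 kN·m

T = A_s f_y = 1060 × 400 = 424000 N = 424 kN.
From C = T: a = T/(0.85 f'_c b) = 424000/(0.85 × 27.6 × 230) = 78.58 mm.
M_n = T(d − a/2) = 424 kN × (520 − 39.29) mm = 203.82 kN·m.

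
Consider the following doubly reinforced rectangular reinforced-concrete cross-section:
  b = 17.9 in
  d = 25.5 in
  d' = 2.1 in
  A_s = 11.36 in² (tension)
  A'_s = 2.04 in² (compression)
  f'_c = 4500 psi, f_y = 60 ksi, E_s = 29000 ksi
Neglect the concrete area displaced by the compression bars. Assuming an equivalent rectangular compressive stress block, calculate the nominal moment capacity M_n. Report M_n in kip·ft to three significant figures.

Assume both steels yield.
a = (A_s − A'_s) f_y/(0.85 f'_c b) = (11.36 − 2.04) × 60/(0.85 × 4.5 × 17.9) = 8.167 in.
c = a/β₁ = 8.167/0.825 = 9.899 in; ε'_s = 0.003(c − d')/c = 0.0024 ≥ ε_y = 0.0021, so the compression steel yields.
M_n = (A_s − A'_s) f_y (d − a/2) + A'_s f_y (d − d') = 559.2 × (25.5 − 4.0835) + 122.4 × (25.5 − 2.1) = 11976.1 + 2864.2 = 14840.3 kip·in = 14840.3/12 = 1236.69 kip·ft.

M_n ≈ 1240 kip·ft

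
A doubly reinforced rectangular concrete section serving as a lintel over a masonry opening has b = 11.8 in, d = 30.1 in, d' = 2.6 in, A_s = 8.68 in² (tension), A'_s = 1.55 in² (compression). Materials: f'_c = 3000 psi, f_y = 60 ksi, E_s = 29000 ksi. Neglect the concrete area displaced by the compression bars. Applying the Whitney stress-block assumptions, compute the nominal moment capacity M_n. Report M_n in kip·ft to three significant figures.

M_n ≈ 1030 kip·ft

Assume both steels yield.
a = (A_s − A'_s) f_y/(0.85 f'_c b) = (8.68 − 1.55) × 60/(0.85 × 3 × 11.8) = 14.217 in.
c = a/β₁ = 14.217/0.85 = 16.726 in; ε'_s = 0.003(c − d')/c = 0.0025 ≥ ε_y = 0.0021, so the compression steel yields.
M_n = (A_s − A'_s) f_y (d − a/2) + A'_s f_y (d − d') = 427.8 × (30.1 − 7.1085) + 93 × (30.1 − 2.6) = 9835.8 + 2557.5 = 12393.3 kip·in = 12393.3/12 = 1032.78 kip·ft.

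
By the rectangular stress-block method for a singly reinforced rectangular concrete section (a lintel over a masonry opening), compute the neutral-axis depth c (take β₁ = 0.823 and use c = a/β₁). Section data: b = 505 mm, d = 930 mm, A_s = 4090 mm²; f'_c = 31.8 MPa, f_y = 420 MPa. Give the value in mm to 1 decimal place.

c ≈ 152.9 mm

T = A_s f_y = 4090 × 420 = 1717800 N = 1717.8 kN.
Setting C = 0.85 f'_c a b equal to T: a = 1717800/(0.85 × 31.8 × 505) = 125.845 mm.
With β₁ = 0.823, c = a/β₁ = 125.845/0.823 = 152.9 mm.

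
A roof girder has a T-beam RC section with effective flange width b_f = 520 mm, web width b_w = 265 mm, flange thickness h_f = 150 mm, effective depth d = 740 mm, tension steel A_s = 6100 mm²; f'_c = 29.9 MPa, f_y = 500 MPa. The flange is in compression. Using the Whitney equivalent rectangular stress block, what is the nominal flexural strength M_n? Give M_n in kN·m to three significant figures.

M_n ≈ 1860 kN·m

Tension: T = A_s f_y = 6100 × 500 = 3050000 N.
Try a within the flange: a = T/(0.85 f'_c b_f) = 3050000/(0.85 × 29.9 × 520) = 230.78 mm.
a = 230.78 > h_f = 150 mm: the block extends into the web. Split into flange-overhang and web parts.
C_f = 0.85 f'_c (b_f − b_w) h_f = 0.85 × 29.9 × (520 − 265) × 150 = 972124 N.
Remaining web compression depth: a_w = (T − C_f)/(0.85 f'_c b_w) = (3050000 − 972124)/(0.85 × 29.9 × 265) = 308.52 mm.
M_n = C_f(d − h_f/2) + (T − C_f)(d − a_w/2) = 972124 × (740 − 75) + 2077876 × (740 − 154.26) = 646.46 + 1217.10 = 1863.56 × 10⁶ N·mm.
M_n = 1863.56 kN·m.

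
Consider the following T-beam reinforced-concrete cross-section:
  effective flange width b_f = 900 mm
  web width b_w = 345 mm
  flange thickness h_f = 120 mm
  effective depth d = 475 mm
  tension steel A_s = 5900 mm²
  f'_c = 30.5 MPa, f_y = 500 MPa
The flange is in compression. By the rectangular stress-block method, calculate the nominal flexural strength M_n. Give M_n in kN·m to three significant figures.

M_n ≈ 1210 kN·m

Tension: T = A_s f_y = 5900 × 500 = 2950000 N.
Try a within the flange: a = T/(0.85 f'_c b_f) = 2950000/(0.85 × 30.5 × 900) = 126.43 mm.
a = 126.43 > h_f = 120 mm: the block extends into the web. Split into flange-overhang and web parts.
C_f = 0.85 f'_c (b_f − b_w) h_f = 0.85 × 30.5 × (900 − 345) × 120 = 1726605 N.
Remaining web compression depth: a_w = (T − C_f)/(0.85 f'_c b_w) = (2950000 − 1726605)/(0.85 × 30.5 × 345) = 136.78 mm.
M_n = C_f(d − h_f/2) + (T − C_f)(d − a_w/2) = 1726605 × (475 − 60) + 1223395 × (475 − 68.39) = 716.54 + 497.44 = 1213.98 × 10⁶ N·mm.
M_n = 1213.98 kN·m.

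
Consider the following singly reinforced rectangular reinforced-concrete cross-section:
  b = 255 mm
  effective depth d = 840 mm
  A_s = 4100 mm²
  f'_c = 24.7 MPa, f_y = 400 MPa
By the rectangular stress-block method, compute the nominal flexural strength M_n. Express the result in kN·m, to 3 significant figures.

T = A_s f_y = 4100 × 400 = 1640000 N = 1640 kN.
From C = T: a = T/(0.85 f'_c b) = 1640000/(0.85 × 24.7 × 255) = 306.33 mm.
M_n = T(d − a/2) = 1640 kN × (840 − 153.165) mm = 1126.41 kN·m.

M_n ≈ 1130 kN·m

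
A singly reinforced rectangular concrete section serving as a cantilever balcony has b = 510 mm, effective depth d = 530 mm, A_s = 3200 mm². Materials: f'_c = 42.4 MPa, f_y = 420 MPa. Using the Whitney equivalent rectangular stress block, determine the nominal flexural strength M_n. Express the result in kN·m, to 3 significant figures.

T = A_s f_y = 3200 × 420 = 1344000 N = 1344 kN.
From C = T: a = T/(0.85 f'_c b) = 1344000/(0.85 × 42.4 × 510) = 73.12 mm.
M_n = T(d − a/2) = 1344 kN × (530 − 36.56) mm = 663.18 kN·m.

M_n ≈ 663 kN·m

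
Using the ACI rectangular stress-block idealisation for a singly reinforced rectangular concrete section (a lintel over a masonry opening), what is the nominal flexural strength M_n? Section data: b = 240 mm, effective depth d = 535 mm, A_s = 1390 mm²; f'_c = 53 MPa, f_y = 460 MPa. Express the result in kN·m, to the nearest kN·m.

M_n ≈ 323 kN·m

T = A_s f_y = 1390 × 460 = 639400 N = 639.4 kN.
From C = T: a = T/(0.85 f'_c b) = 639400/(0.85 × 53 × 240) = 59.14 mm.
M_n = T(d − a/2) = 639.4 kN × (535 − 29.57) mm = 323.17 kN·m.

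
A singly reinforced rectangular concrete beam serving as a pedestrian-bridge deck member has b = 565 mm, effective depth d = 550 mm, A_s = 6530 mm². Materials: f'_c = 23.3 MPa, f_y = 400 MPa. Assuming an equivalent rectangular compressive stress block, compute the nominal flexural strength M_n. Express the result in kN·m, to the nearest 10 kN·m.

M_n ≈ 1130 kN·m

T = A_s f_y = 6530 × 400 = 2612000 N = 2612 kN.
From C = T: a = T/(0.85 f'_c b) = 2612000/(0.85 × 23.3 × 565) = 233.43 mm.
M_n = T(d − a/2) = 2612 kN × (550 − 116.715) mm = 1131.74 kN·m.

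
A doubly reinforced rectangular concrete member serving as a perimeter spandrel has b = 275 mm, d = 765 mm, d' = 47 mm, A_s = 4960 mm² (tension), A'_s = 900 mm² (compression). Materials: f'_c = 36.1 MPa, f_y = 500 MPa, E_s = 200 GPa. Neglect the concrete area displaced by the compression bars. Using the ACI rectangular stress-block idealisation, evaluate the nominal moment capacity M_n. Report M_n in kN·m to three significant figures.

M_n ≈ 1630 kN·m

Assume both tension and compression steel yield.
Net tension couple steel: A_s − A'_s = 4060 mm².
a = (A_s − A'_s) f_y / (0.85 f'_c b) = 2030000/(0.85 × 36.1 × 275) = 240.57 mm.
c = a/β₁ = 240.57/0.792 = 303.75 mm; ε'_s = 0.003(c − d')/c = 0.0025 ≥ f_y/E_s = 0.0025, so compression steel does yield.
M_n = (A_s − A'_s) f_y (d − a/2) + A'_s f_y (d − d') = [2030000 × (765 − 120.285) + 450000 × (765 − 47)] × 10⁻⁶ = 1308.77 + 323.10 = 1631.87 kN·m.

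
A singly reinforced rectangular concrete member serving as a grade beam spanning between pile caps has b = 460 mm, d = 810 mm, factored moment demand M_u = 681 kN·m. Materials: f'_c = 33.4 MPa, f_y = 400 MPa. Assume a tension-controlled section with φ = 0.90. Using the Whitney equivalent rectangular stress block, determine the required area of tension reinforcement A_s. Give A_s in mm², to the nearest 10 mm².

M_n = M_u/φ = 681/0.90 = 756.667 kN·m.
With M_n = 0.85 f'_c a b (d − a/2), solve the quadratic for a:
a = d − √(d² − 2M_n/(0.85 f'_c b)) = 810 − √(810² − 2 × 756.667×10⁶/(0.85 × 33.4 × 460)) = 75.00 mm.
A_s = 0.85 f'_c a b / f_y = 0.85 × 33.4 × 75.00 × 460 / 400 = 2448.6 mm².

A_s ≈ 2450 mm²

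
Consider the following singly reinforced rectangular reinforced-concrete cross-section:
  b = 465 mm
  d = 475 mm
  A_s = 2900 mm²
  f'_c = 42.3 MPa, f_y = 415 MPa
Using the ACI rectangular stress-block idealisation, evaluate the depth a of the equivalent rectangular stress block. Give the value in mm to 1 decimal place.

a ≈ 72.0 mm

T = A_s f_y = 2900 × 415 = 1203500 N = 1203.5 kN.
Setting C = 0.85 f'_c a b equal to T: a = 1203500/(0.85 × 42.3 × 465) = 72.0 mm.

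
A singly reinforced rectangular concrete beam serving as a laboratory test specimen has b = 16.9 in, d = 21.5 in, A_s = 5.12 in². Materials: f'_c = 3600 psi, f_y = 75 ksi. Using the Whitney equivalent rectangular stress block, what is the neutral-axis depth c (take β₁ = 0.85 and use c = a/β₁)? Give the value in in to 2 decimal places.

T = A_s f_y = 5.12 × 75 = 384 kips.
a = T/(0.85 f'_c b) = 384/(0.85 × 3.6 × 16.9) = 7.4255 in.
With β₁ = 0.85, c = a/β₁ = 7.4255/0.85 = 8.74 in.

c ≈ 8.74 in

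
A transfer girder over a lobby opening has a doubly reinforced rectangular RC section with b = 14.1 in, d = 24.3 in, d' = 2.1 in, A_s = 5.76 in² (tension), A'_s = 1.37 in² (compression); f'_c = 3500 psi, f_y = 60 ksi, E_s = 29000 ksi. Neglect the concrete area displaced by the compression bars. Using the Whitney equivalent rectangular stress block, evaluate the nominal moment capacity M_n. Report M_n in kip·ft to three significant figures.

Assume both steels yield.
a = (A_s − A'_s) f_y/(0.85 f'_c b) = (5.76 − 1.37) × 60/(0.85 × 3.5 × 14.1) = 6.279 in.
c = a/β₁ = 6.279/0.85 = 7.387 in; ε'_s = 0.003(c − d')/c = 0.0021 ≥ ε_y = 0.0021, so the compression steel yields.
M_n = (A_s − A'_s) f_y (d − a/2) + A'_s f_y (d − d') = 263.4 × (24.3 − 3.1395) + 82.2 × (24.3 − 2.1) = 5573.7 + 1824.8 = 7398.5 kip·in = 7398.5/12 = 616.54 kip·ft.

M_n ≈ 617 kip·ft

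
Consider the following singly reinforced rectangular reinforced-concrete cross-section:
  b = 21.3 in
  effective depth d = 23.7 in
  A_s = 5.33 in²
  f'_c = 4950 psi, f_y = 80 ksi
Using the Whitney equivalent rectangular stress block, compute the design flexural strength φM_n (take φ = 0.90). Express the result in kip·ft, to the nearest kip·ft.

φM_n ≈ 682 kip·ft

T = A_s f_y = 5.33 × 80 = 426.4 kips.
a = T/(0.85 f'_c b) = 426.4/(0.85 × 4.95 × 21.3) = 4.758 in.
M_n = T(d − a/2) = 426.4 × (23.7 − 2.379) = 9091.3 kip·in = 9091.3/12 = 757.61 kip·ft.
φM_n = 0.90 × 757.61 = 681.85 kip·ft.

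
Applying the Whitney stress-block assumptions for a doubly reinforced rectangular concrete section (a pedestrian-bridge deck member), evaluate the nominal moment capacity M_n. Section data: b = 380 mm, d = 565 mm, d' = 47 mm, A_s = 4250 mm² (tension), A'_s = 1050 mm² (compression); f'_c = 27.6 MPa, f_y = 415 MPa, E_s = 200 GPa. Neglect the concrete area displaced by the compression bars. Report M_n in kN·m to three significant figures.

Assume both tension and compression steel yield.
Net tension couple steel: A_s − A'_s = 3200 mm².
a = (A_s − A'_s) f_y / (0.85 f'_c b) = 1328000/(0.85 × 27.6 × 380) = 148.97 mm.
c = a/β₁ = 148.97/0.85 = 175.26 mm; ε'_s = 0.003(c − d')/c = 0.0022 ≥ f_y/E_s = 0.0021, so compression steel does yield.
M_n = (A_s − A'_s) f_y (d − a/2) + A'_s f_y (d − d') = [1328000 × (565 − 74.485) + 435750 × (565 − 47)] × 10⁻⁶ = 651.40 + 225.72 = 877.12 kN·m.

M_n ≈ 877 kN·m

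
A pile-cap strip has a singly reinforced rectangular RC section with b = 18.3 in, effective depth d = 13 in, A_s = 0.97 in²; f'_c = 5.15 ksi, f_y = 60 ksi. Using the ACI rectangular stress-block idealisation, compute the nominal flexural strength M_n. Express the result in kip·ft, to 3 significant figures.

T = A_s f_y = 0.97 × 60 = 58.2 kips.
a = T/(0.85 f'_c b) = 58.2/(0.85 × 5.15 × 18.3) = 0.727 in.
M_n = T(d − a/2) = 58.2 × (13 − 0.3635) = 735.4 kip·in = 735.4/12 = 61.28 kip·ft.

M_n ≈ 61.3 kip·ft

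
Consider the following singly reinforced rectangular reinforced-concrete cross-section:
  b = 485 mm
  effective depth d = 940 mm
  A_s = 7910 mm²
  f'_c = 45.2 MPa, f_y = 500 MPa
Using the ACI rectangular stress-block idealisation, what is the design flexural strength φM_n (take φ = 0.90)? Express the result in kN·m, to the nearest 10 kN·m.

φM_n ≈ 2970 kN·m

T = A_s f_y = 7910 × 500 = 3955000 N = 3955 kN.
From C = T: a = T/(0.85 f'_c b) = 3955000/(0.85 × 45.2 × 485) = 212.25 mm.
M_n = T(d − a/2) = 3955 kN × (940 − 106.125) mm = 3297.98 kN·m.
φM_n = 0.90 × 3297.98 = 2968.18 kN·m.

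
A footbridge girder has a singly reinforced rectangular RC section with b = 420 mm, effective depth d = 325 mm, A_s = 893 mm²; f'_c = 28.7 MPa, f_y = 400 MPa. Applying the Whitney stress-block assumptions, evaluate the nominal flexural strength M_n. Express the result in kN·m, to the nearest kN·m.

M_n ≈ 110 kN·m

T = A_s f_y = 893 × 400 = 357200 N = 357.2 kN.
From C = T: a = T/(0.85 f'_c b) = 357200/(0.85 × 28.7 × 420) = 34.86 mm.
M_n = T(d − a/2) = 357.2 kN × (325 − 17.43) mm = 109.86 kN·m.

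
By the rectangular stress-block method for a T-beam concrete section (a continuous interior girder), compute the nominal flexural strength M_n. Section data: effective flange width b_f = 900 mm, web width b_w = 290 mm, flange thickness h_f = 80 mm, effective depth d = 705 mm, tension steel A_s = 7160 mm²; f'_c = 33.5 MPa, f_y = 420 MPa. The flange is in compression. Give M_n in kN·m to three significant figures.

Tension: T = A_s f_y = 7160 × 420 = 3007200 N.
Try a within the flange: a = T/(0.85 f'_c b_f) = 3007200/(0.85 × 33.5 × 900) = 117.34 mm.
a = 117.34 > h_f = 80 mm: the block extends into the web. Split into flange-overhang and web parts.
C_f = 0.85 f'_c (b_f − b_w) h_f = 0.85 × 33.5 × (900 − 290) × 80 = 1389580 N.
Remaining web compression depth: a_w = (T − C_f)/(0.85 f'_c b_w) = (3007200 − 1389580)/(0.85 × 33.5 × 290) = 195.89 mm.
M_n = C_f(d − h_f/2) + (T − C_f)(d − a_w/2) = 1389580 × (705 − 40) + 1617620 × (705 − 97.945) = 924.07 + 981.98 = 1906.05 × 10⁶ N·mm.
M_n = 1906.05 kN·m.

M_n ≈ 1910 kN·m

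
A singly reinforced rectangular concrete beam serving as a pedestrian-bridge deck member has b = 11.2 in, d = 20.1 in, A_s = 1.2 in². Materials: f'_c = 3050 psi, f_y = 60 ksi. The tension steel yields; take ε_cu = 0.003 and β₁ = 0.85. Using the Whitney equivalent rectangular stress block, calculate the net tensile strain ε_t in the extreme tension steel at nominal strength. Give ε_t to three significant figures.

a = A_s f_y/(0.85 f'_c b) = 2.480 in.
β₁ = 0.85, so c = a/β₁ = 2.480/0.85 = 2.918 in.
From the linear strain diagram with ε_cu = 0.003: ε_t = 0.003 (d − c)/c = 0.003 × (20.1 − 2.918)/2.918 = 0.0177.
Since ε_t ≥ 0.005, the section is tension-controlled.

ε_t ≈ 0.0177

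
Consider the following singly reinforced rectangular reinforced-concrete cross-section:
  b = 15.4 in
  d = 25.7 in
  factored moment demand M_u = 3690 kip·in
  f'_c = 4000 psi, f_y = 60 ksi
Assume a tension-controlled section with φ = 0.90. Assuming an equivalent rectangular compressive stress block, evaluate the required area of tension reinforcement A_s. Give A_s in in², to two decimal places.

A_s ≈ 2.84 in²

M_n = M_u/φ = 3690/0.90 = 4100 kip·in.
From M_n = 0.85 f'_c a b (d − a/2):
a = d − √(d² − 2M_n/(0.85 f'_c b)) = 25.7 − √(25.7² − 2 × 4100/(0.85 × 4 × 15.4)) = 3.253 in.
A_s = 0.85 f'_c a b / f_y = 0.85 × 4 × 3.253 × 15.4 / 60 = 2.839 in².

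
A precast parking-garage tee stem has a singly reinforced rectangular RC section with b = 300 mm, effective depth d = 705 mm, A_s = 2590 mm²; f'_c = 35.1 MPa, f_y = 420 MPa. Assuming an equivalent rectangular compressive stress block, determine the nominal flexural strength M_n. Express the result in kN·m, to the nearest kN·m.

T = A_s f_y = 2590 × 420 = 1087800 N = 1087.8 kN.
From C = T: a = T/(0.85 f'_c b) = 1087800/(0.85 × 35.1 × 300) = 121.54 mm.
M_n = T(d − a/2) = 1087.8 kN × (705 − 60.77) mm = 700.79 kN·m.

M_n ≈ 701 kN·m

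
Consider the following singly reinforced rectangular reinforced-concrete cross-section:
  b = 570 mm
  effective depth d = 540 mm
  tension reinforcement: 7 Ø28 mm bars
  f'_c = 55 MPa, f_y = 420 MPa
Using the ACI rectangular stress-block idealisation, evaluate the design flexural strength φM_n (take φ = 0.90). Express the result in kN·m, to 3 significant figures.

φM_n ≈ 825 kN·m

A_s = 7 × 616 = 4312 mm².
T = A_s f_y = 4312 × 420 = 1811040 N = 1811.04 kN.
From C = T: a = T/(0.85 f'_c b) = 1811040/(0.85 × 55 × 570) = 67.96 mm.
M_n = T(d − a/2) = 1811.04 kN × (540 − 33.98) mm = 916.42 kN·m.
φM_n = 0.90 × 916.42 = 824.78 kN·m.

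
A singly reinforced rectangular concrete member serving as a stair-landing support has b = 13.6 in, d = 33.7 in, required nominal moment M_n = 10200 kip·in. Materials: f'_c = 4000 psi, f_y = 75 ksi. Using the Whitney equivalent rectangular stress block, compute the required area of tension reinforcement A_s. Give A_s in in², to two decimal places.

From M_n = 0.85 f'_c a b (d − a/2):
a = d − √(d² − 2M_n/(0.85 f'_c b)) = 33.7 − √(33.7² − 2 × 10200/(0.85 × 4 × 13.6)) = 7.346 in.
A_s = 0.85 f'_c a b / f_y = 0.85 × 4 × 7.346 × 13.6 / 75 = 4.529 in².

A_s ≈ 4.53 in²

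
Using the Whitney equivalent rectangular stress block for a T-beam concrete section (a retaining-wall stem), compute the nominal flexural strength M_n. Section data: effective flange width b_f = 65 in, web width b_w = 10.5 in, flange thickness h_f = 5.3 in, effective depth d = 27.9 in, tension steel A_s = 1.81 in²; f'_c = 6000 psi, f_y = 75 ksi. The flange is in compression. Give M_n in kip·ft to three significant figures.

M_n ≈ 313 kip·ft

Tension: T = A_s f_y = 1.81 × 75 = 135.75 kips.
Try a within the flange: a = T/(0.85 f'_c b_f) = 135.75/(0.85 × 6 × 65) = 0.410 in.
Since a = 0.410 ≤ h_f = 5.3 in, the stress block lies entirely in the flange; analyse as a rectangular beam of width b_f.
M_n = T(d − a/2) = 135.75 × (27.9 − 0.205) = 3759.6 kip·in.
M_n = 3759.6/12 = 313.30 kip·ft.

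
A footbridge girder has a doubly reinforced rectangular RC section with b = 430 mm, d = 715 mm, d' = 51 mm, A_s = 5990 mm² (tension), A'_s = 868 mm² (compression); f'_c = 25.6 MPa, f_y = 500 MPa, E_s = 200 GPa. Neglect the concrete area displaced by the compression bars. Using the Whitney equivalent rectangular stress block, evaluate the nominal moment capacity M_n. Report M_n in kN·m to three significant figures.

Assume both tension and compression steel yield.
Net tension couple steel: A_s − A'_s = 5122 mm².
a = (A_s − A'_s) f_y / (0.85 f'_c b) = 2561000/(0.85 × 25.6 × 430) = 273.70 mm.
c = a/β₁ = 273.70/0.85 = 322.00 mm; ε'_s = 0.003(c − d')/c = 0.0025 ≥ f_y/E_s = 0.0025, so compression steel does yield.
M_n = (A_s − A'_s) f_y (d − a/2) + A'_s f_y (d − d') = [2561000 × (715 − 136.85) + 434000 × (715 − 51)] × 10⁻⁶ = 1480.64 + 288.18 = 1768.82 kN·m.

M_n ≈ 1770 kN·m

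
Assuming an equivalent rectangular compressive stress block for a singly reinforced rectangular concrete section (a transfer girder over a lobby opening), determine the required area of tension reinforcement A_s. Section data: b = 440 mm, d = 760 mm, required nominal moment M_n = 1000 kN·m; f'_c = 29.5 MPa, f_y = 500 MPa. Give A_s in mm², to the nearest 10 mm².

A_s ≈ 2880 mm²

With M_n = 0.85 f'_c a b (d − a/2), solve the quadratic for a:
a = d − √(d² − 2M_n/(0.85 f'_c b)) = 760 − √(760² − 2 × 1000×10⁶/(0.85 × 29.5 × 440)) = 130.46 mm.
A_s = 0.85 f'_c a b / f_y = 0.85 × 29.5 × 130.46 × 440 / 500 = 2878.7 mm².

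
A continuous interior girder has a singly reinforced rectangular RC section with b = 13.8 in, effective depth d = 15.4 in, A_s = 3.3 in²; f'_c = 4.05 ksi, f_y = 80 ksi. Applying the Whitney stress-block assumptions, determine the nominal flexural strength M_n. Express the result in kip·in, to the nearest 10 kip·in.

M_n ≈ 3330 kip·in

T = A_s f_y = 3.3 × 80 = 264 kips.
a = T/(0.85 f'_c b) = 264/(0.85 × 4.05 × 13.8) = 5.557 in.
M_n = T(d − a/2) = 264 × (15.4 − 2.7785) = 3332.1 kip·in.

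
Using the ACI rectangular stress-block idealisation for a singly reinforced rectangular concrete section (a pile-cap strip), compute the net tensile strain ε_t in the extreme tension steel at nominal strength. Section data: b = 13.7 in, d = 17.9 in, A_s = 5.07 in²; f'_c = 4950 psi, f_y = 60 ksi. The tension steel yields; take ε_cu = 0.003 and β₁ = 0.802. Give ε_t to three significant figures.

a = A_s f_y/(0.85 f'_c b) = 5.277 in.
β₁ = 0.802, so c = a/β₁ = 5.277/0.802 = 6.580 in.
From the linear strain diagram with ε_cu = 0.003: ε_t = 0.003 (d − c)/c = 0.003 × (17.9 − 6.580)/6.580 = 0.00516.
Since ε_t ≥ 0.005, the section is tension-controlled.

ε_t ≈ 0.00516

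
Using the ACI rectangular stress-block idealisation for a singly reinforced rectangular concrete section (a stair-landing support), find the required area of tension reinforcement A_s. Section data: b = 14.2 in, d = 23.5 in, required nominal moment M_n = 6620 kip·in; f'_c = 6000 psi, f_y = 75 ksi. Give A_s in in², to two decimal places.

From M_n = 0.85 f'_c a b (d − a/2):
a = d − √(d² − 2M_n/(0.85 f'_c b)) = 23.5 − √(23.5² − 2 × 6620/(0.85 × 6 × 14.2)) = 4.280 in.
A_s = 0.85 f'_c a b / f_y = 0.85 × 6 × 4.280 × 14.2 / 75 = 4.133 in².

A_s ≈ 4.13 in²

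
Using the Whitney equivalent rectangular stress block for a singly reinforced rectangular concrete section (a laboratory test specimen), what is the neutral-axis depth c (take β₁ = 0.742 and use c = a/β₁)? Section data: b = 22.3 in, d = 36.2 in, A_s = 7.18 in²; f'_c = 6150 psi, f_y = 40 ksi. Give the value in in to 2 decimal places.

T = A_s f_y = 7.18 × 40 = 287.2 kips.
a = T/(0.85 f'_c b) = 287.2/(0.85 × 6.15 × 22.3) = 2.4637 in.
With β₁ = 0.742, c = a/β₁ = 2.4637/0.742 = 3.32 in.

c ≈ 3.32 in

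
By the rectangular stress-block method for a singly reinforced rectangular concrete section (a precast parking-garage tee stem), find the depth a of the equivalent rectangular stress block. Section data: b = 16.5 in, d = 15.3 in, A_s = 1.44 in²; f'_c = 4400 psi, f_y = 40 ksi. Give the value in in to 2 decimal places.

a ≈ 0.93 in

T = A_s f_y = 1.44 × 40 = 57.6 kips.
a = T/(0.85 f'_c b) = 57.6/(0.85 × 4.4 × 16.5) = 0.93 in.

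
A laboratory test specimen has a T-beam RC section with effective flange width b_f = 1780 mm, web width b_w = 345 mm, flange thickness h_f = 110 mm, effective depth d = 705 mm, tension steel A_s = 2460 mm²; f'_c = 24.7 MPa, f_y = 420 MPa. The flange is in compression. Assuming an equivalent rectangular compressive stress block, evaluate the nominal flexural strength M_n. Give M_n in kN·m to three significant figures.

Tension: T = A_s f_y = 2460 × 420 = 1033200 N.
Try a within the flange: a = T/(0.85 f'_c b_f) = 1033200/(0.85 × 24.7 × 1780) = 27.65 mm.
Since a = 27.65 ≤ h_f = 110 mm, the stress block lies entirely in the flange; analyse as a rectangular beam of width b_f.
M_n = T(d − a/2) = 1033200 × (705 − 13.825) = 714.12 × 10⁶ N·mm.
M_n = 714.12 kN·m.

M_n ≈ 714 kN·m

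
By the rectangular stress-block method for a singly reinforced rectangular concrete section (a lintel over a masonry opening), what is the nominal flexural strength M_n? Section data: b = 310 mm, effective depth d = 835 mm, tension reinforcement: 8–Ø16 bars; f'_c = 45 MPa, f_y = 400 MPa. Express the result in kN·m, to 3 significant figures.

A_s = 8 × 201 = 1608 mm².
T = A_s f_y = 1608 × 400 = 643200 N = 643.2 kN.
From C = T: a = T/(0.85 f'_c b) = 643200/(0.85 × 45 × 310) = 54.24 mm.
M_n = T(d − a/2) = 643.2 kN × (835 − 27.12) mm = 519.63 kN·m.

M_n ≈ 520 kN·m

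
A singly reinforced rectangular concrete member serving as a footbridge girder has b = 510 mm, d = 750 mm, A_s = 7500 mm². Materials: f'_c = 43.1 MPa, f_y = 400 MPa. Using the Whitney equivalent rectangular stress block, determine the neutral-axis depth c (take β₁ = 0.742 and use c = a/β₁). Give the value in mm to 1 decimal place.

T = A_s f_y = 7500 × 400 = 3000000 N = 3000 kN.
Setting C = 0.85 f'_c a b equal to T: a = 3000000/(0.85 × 43.1 × 510) = 160.566 mm.
With β₁ = 0.742, c = a/β₁ = 160.566/0.742 = 216.4 mm.

c ≈ 216.4 mm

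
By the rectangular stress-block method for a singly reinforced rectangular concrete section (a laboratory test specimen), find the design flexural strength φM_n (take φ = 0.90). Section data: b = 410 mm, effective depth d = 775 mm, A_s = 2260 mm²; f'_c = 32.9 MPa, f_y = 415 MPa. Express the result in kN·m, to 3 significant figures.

φM_n ≈ 620 kN·m

T = A_s f_y = 2260 × 415 = 937900 N = 937.9 kN.
From C = T: a = T/(0.85 f'_c b) = 937900/(0.85 × 32.9 × 410) = 81.80 mm.
M_n = T(d − a/2) = 937.9 kN × (775 − 40.9) mm = 688.51 kN·m.
φM_n = 0.90 × 688.51 = 619.66 kN·m.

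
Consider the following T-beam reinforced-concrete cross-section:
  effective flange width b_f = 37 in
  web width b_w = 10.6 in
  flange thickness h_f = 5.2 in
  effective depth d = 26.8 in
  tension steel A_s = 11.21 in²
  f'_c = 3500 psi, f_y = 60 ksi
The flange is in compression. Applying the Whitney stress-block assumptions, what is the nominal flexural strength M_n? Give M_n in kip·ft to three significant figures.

M_n ≈ 1320 kip·ft

Tension: T = A_s f_y = 11.21 × 60 = 672.6 kips.
Try a within the flange: a = T/(0.85 f'_c b_f) = 672.6/(0.85 × 3.5 × 37) = 6.110 in.
a = 6.110 > h_f = 5.2 in: the block extends into the web. Split into flange-overhang and web parts.
C_f = 0.85 f'_c (b_f − b_w) h_f = 0.85 × 3.5 × (37 − 10.6) × 5.2 = 408.4 kips.
Remaining web compression depth: a_w = (T − C_f)/(0.85 f'_c b_w) = (672.6 − 408.4)/(0.85 × 3.5 × 10.6) = 8.378 in.
M_n = C_f(d − h_f/2) + (T − C_f)(d − a_w/2) = 408.4 × (26.8 − 2.6) + 264.2 × (26.8 − 4.189) = 9883.3 + 5973.8 = 15857.1 kip·in.
M_n = 15857.1/12 = 1321.43 kip·ft.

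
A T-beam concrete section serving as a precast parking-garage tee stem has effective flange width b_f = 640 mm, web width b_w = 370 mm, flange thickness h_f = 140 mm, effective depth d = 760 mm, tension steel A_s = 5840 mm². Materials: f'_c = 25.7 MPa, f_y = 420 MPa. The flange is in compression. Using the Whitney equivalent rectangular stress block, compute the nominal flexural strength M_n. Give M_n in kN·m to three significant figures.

Tension: T = A_s f_y = 5840 × 420 = 2452800 N.
Try a within the flange: a = T/(0.85 f'_c b_f) = 2452800/(0.85 × 25.7 × 640) = 175.44 mm.
a = 175.44 > h_f = 140 mm: the block extends into the web. Split into flange-overhang and web parts.
C_f = 0.85 f'_c (b_f − b_w) h_f = 0.85 × 25.7 × (640 − 370) × 140 = 825741 N.
Remaining web compression depth: a_w = (T − C_f)/(0.85 f'_c b_w) = (2452800 − 825741)/(0.85 × 25.7 × 370) = 201.30 mm.
M_n = C_f(d − h_f/2) + (T − C_f)(d − a_w/2) = 825741 × (760 − 70) + 1627059 × (760 − 100.65) = 569.76 + 1072.80 = 1642.56 × 10⁶ N·mm.
M_n = 1642.56 kN·m.

M_n ≈ 1640 kN·m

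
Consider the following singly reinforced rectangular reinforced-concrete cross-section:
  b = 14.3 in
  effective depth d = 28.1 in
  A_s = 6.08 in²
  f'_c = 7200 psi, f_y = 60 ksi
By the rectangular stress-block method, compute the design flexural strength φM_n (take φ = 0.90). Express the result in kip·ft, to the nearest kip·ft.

φM_n ≈ 712 kip·ft

T = A_s f_y = 6.08 × 60 = 364.8 kips.
a = T/(0.85 f'_c b) = 364.8/(0.85 × 7.2 × 14.3) = 4.168 in.
M_n = T(d − a/2) = 364.8 × (28.1 − 2.084) = 9490.6 kip·in = 9490.6/12 = 790.88 kip·ft.
φM_n = 0.90 × 790.88 = 711.79 kip·ft.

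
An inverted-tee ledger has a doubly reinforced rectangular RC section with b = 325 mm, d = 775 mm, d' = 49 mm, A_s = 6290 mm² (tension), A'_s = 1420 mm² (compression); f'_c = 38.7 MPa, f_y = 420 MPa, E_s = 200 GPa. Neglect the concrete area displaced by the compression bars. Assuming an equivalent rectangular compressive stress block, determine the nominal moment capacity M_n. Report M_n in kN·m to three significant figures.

Assume both tension and compression steel yield.
Net tension couple steel: A_s − A'_s = 4870 mm².
a = (A_s − A'_s) f_y / (0.85 f'_c b) = 2045400/(0.85 × 38.7 × 325) = 191.32 mm.
c = a/β₁ = 191.32/0.774 = 247.18 mm; ε'_s = 0.003(c − d')/c = 0.0024 ≥ f_y/E_s = 0.0021, so compression steel does yield.
M_n = (A_s − A'_s) f_y (d − a/2) + A'_s f_y (d − d') = [2045400 × (775 − 95.66) + 596400 × (775 − 49)] × 10⁻⁶ = 1389.52 + 432.99 = 1822.51 kN·m.

M_n ≈ 1820 kN·m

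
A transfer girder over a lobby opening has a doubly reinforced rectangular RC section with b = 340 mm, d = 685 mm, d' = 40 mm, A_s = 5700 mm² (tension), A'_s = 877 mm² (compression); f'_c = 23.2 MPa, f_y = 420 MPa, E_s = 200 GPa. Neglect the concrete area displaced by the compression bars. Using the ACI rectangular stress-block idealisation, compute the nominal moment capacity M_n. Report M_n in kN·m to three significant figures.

Assume both tension and compression steel yield.
Net tension couple steel: A_s − A'_s = 4823 mm².
a = (A_s − A'_s) f_y / (0.85 f'_c b) = 2025660/(0.85 × 23.2 × 340) = 302.12 mm.
c = a/β₁ = 302.12/0.85 = 355.44 mm; ε'_s = 0.003(c − d')/c = 0.0027 ≥ f_y/E_s = 0.0021, so compression steel does yield.
M_n = (A_s − A'_s) f_y (d − a/2) + A'_s f_y (d − d') = [2025660 × (685 − 151.06) + 368340 × (685 − 40)] × 10⁻⁶ = 1081.58 + 237.58 = 1319.16 kN·m.

M_n ≈ 1320 kN·m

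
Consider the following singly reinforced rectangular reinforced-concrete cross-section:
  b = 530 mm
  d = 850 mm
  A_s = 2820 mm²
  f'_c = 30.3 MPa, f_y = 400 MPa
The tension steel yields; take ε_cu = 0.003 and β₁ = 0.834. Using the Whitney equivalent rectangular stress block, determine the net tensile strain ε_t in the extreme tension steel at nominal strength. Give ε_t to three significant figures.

ε_t ≈ 0.0227

a = A_s f_y/(0.85 f'_c b) = 82.64 mm.
β₁ = 0.834, so c = a/β₁ = 82.64/0.834 = 99.09 mm.
From the linear strain diagram with ε_cu = 0.003: ε_t = 0.003 (d − c)/c = 0.003 × (850 − 99.09)/99.09 = 0.0227.
Since ε_t ≥ 0.005, the section is tension-controlled.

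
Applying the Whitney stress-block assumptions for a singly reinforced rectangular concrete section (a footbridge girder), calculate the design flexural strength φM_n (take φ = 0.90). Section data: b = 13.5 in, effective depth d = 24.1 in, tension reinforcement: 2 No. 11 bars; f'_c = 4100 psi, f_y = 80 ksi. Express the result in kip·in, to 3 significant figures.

A_s = 2 × 1.56 = 3.12 in².
T = A_s f_y = 3.12 × 80 = 249.6 kips.
a = T/(0.85 f'_c b) = 249.6/(0.85 × 4.1 × 13.5) = 5.305 in.
M_n = T(d − a/2) = 249.6 × (24.1 − 2.6525) = 5353.3 kip·in.
φM_n = 0.90 × 5353.3 = 4818.0 kip·in.

φM_n ≈ 4820 kip·in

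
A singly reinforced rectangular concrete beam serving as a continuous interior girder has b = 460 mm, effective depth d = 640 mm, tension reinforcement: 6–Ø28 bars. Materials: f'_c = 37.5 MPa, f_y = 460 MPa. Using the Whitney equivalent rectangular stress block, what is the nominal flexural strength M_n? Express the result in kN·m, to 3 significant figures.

A_s = 6 × 616 = 3696 mm².
T = A_s f_y = 3696 × 460 = 1700160 N = 1700.16 kN.
From C = T: a = T/(0.85 f'_c b) = 1700160/(0.85 × 37.5 × 460) = 115.95 mm.
M_n = T(d − a/2) = 1700.16 kN × (640 − 57.975) mm = 989.54 kN·m.

M_n ≈ 990 kN·m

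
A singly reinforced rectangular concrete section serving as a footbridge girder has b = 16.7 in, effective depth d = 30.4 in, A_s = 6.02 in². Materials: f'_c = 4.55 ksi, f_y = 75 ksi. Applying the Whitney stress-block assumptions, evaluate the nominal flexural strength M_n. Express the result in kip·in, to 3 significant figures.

T = A_s f_y = 6.02 × 75 = 451.5 kips.
a = T/(0.85 f'_c b) = 451.5/(0.85 × 4.55 × 16.7) = 6.991 in.
M_n = T(d − a/2) = 451.5 × (30.4 − 3.4955) = 12147.4 kip·in.

M_n ≈ 12100 kip·in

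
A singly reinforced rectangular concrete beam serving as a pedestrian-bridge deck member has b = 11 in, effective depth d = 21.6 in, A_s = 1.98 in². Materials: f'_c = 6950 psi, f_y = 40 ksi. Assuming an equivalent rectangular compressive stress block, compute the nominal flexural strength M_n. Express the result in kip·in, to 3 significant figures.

T = A_s f_y = 1.98 × 40 = 79.2 kips.
a = T/(0.85 f'_c b) = 79.2/(0.85 × 6.95 × 11) = 1.219 in.
M_n = T(d − a/2) = 79.2 × (21.6 − 0.6095) = 1662.4 kip·in.

M_n ≈ 1660 kip·in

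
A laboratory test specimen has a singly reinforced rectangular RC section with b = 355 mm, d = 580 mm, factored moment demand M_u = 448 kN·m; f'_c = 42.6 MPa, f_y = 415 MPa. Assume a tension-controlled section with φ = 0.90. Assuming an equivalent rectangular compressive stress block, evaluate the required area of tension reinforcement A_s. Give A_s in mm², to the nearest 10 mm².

M_n = M_u/φ = 448/0.90 = 497.778 kN·m.
With M_n = 0.85 f'_c a b (d − a/2), solve the quadratic for a:
a = d − √(d² − 2M_n/(0.85 f'_c b)) = 580 − √(580² − 2 × 497.778×10⁶/(0.85 × 42.6 × 355)) = 71.13 mm.
A_s = 0.85 f'_c a b / f_y = 0.85 × 42.6 × 71.13 × 355 / 415 = 2203.2 mm².

A_s ≈ 2200 mm²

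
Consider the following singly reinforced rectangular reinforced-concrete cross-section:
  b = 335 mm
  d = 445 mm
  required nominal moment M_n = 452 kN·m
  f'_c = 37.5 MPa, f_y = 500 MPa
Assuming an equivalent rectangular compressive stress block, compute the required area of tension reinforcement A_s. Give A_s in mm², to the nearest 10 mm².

A_s ≈ 2310 mm²

With M_n = 0.85 f'_c a b (d − a/2), solve the quadratic for a:
a = d − √(d² − 2M_n/(0.85 f'_c b)) = 445 − √(445² − 2 × 452×10⁶/(0.85 × 37.5 × 335)) = 108.30 mm.
A_s = 0.85 f'_c a b / f_y = 0.85 × 37.5 × 108.30 × 335 / 500 = 2312.9 mm².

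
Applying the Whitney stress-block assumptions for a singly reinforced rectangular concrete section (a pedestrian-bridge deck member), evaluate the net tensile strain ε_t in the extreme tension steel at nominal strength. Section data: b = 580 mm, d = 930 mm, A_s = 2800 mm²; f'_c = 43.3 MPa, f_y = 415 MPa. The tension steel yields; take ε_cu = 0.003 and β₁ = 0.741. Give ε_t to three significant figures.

a = A_s f_y/(0.85 f'_c b) = 54.43 mm.
β₁ = 0.741, so c = a/β₁ = 54.43/0.741 = 73.45 mm.
From the linear strain diagram with ε_cu = 0.003: ε_t = 0.003 (d − c)/c = 0.003 × (930 − 73.45)/73.45 = 0.0350.
Since ε_t ≥ 0.005, the section is tension-controlled.

ε_t ≈ 0.0350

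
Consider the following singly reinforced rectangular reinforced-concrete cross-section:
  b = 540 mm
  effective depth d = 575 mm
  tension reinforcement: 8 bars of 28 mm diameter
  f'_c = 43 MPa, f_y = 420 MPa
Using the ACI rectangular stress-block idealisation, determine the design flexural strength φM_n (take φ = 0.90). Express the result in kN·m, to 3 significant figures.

φM_n ≈ 973 kN·m

A_s = 8 × 616 = 4928 mm².
T = A_s f_y = 4928 × 420 = 2069760 N = 2069.76 kN.
From C = T: a = T/(0.85 f'_c b) = 2069760/(0.85 × 43 × 540) = 104.87 mm.
M_n = T(d − a/2) = 2069.76 kN × (575 − 52.435) mm = 1081.58 kN·m.
φM_n = 0.90 × 1081.58 = 973.42 kN·m.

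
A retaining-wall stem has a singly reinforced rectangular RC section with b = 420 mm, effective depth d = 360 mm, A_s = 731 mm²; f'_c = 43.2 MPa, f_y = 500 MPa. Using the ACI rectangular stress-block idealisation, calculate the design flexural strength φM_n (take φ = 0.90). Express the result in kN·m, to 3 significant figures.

φM_n ≈ 115 kN·m

T = A_s f_y = 731 × 500 = 365500 N = 365.5 kN.
From C = T: a = T/(0.85 f'_c b) = 365500/(0.85 × 43.2 × 420) = 23.70 mm.
M_n = T(d − a/2) = 365.5 kN × (360 − 11.85) mm = 127.25 kN·m.
φM_n = 0.90 × 127.25 = 114.53 kN·m.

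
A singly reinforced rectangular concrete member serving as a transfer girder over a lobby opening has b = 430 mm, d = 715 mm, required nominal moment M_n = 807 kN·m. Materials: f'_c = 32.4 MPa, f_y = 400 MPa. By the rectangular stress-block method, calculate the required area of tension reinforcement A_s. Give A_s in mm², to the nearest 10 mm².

With M_n = 0.85 f'_c a b (d − a/2), solve the quadratic for a:
a = d − √(d² − 2M_n/(0.85 f'_c b)) = 715 − √(715² − 2 × 807×10⁶/(0.85 × 32.4 × 430)) = 102.68 mm.
A_s = 0.85 f'_c a b / f_y = 0.85 × 32.4 × 102.68 × 430 / 400 = 3039.9 mm².

A_s ≈ 3040 mm²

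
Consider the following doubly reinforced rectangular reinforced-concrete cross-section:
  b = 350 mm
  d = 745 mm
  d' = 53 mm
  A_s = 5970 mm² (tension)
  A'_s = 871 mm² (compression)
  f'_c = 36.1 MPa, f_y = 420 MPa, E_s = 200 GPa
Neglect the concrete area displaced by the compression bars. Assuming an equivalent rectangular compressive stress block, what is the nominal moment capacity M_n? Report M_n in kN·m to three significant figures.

M_n ≈ 1640 kN·m

Assume both tension and compression steel yield.
Net tension couple steel: A_s − A'_s = 5099 mm².
a = (A_s − A'_s) f_y / (0.85 f'_c b) = 2141580/(0.85 × 36.1 × 350) = 199.41 mm.
c = a/β₁ = 199.41/0.792 = 251.78 mm; ε'_s = 0.003(c − d')/c = 0.0024 ≥ f_y/E_s = 0.0021, so compression steel does yield.
M_n = (A_s − A'_s) f_y (d − a/2) + A'_s f_y (d − d') = [2141580 × (745 − 99.705) + 365820 × (745 − 53)] × 10⁻⁶ = 1381.95 + 253.15 = 1635.10 kN·m.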